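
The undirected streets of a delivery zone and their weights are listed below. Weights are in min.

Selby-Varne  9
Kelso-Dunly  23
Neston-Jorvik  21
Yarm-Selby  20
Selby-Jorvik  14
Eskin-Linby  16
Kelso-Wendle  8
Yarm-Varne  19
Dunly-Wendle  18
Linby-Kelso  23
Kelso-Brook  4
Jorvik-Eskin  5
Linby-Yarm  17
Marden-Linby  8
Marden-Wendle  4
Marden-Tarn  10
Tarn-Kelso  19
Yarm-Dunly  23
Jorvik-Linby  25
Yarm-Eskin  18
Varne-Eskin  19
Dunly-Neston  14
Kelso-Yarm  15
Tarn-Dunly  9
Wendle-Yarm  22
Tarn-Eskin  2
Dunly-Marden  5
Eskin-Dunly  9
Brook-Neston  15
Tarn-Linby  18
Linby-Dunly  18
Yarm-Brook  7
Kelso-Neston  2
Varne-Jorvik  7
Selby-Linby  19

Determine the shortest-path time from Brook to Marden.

16 min

Shortest distances from Brook:
Brook: 0
Kelso: 4  (via Brook)
Neston: 6  (via Kelso)
Yarm: 7  (via Brook)
Wendle: 12  (via Kelso)
Marden: 16  (via Wendle)
Shortest route: Brook–Kelso–Wendle–Marden = 16 min.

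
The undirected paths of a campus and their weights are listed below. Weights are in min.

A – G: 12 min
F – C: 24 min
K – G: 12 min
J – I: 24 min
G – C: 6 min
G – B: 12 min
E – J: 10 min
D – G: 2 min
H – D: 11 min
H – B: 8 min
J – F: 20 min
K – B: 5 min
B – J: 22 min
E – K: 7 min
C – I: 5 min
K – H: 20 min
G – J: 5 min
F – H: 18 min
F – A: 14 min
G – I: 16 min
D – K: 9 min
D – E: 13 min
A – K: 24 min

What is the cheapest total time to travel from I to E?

26 min

Settle nodes by increasing distance from I:
I: 0
C: 5  (via I)
G: 11  (via C)
D: 13  (via G)
J: 16  (via G)
K: 22  (via D)
A: 23  (via G)
B: 23  (via G)
H: 24  (via D)
E: 26  (via D)
Shortest route: I–C–G–D–E = 26 min.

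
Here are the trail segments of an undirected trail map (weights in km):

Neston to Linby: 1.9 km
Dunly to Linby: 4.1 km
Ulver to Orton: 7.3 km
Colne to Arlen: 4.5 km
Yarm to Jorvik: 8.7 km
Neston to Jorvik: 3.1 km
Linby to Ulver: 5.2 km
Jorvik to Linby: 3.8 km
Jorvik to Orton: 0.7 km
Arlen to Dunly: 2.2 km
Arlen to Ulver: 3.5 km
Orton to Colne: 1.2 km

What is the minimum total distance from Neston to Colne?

Candidate routes:
Neston–Linby–Jorvik–Orton–Colne: 1.9+3.8+0.7+1.2 = 7.6
Neston–Jorvik–Orton–Colne: 3.1+0.7+1.2 = 5
The minimum is 5 km via Neston–Jorvik–Orton–Colne.

5 km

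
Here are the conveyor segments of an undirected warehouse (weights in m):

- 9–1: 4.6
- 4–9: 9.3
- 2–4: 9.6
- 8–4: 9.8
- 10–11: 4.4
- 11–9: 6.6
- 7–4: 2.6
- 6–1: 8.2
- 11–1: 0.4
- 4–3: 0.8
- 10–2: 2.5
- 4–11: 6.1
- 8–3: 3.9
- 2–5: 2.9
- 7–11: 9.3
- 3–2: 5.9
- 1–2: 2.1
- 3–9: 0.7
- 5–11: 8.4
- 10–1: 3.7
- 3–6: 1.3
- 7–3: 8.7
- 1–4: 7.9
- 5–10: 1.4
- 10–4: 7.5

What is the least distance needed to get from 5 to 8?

12.7 m

Shortest distances from 5:
5: 0
10: 1.4  (via 5)
2: 2.9  (via 5)
1: 5  (via 2)
11: 5.4  (via 1)
3: 8.8  (via 2)
4: 8.9  (via 10)
9: 9.5  (via 3)
6: 10.1  (via 3)
7: 11.5  (via 4)
8: 12.7  (via 3)
Shortest route: 5 → 2 → 3 → 8 = 12.7 m.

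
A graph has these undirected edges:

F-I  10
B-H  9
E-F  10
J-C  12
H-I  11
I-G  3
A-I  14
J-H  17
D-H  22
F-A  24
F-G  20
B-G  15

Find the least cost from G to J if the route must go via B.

Best G to B: G → B costing 15
Best B to J: B → H → J costing 26
Total via B: 15 + 26 = 41.

41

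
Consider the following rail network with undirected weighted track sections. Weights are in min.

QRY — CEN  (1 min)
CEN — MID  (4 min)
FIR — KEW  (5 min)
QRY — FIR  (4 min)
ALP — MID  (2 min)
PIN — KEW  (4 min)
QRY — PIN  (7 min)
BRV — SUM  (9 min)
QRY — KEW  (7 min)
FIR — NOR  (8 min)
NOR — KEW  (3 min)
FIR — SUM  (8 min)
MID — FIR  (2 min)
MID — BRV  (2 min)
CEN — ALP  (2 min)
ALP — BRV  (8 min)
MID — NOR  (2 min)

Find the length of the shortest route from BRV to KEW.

Settle nodes by increasing distance from BRV:
BRV: 0
MID: 2  (via BRV)
NOR: 4  (via MID)
ALP: 4  (via MID)
FIR: 4  (via MID)
CEN: 6  (via MID)
QRY: 7  (via CEN)
KEW: 7  (via NOR)
Shortest route: BRV–MID–NOR–KEW = 7 min.

7 min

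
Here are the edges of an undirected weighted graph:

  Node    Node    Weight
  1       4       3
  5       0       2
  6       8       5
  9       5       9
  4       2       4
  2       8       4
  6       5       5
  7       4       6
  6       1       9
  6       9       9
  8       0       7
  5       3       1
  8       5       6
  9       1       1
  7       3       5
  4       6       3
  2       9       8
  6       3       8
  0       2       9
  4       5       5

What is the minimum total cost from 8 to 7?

Compare a few routes:
8 - 6 - 4 - 7: 5+3+6 = 14
8 - 0 - 5 - 3 - 7: 7+2+1+5 = 15
8 - 5 - 3 - 7: 6+1+5 = 12
8 - 2 - 4 - 7: 4+4+6 = 14
Cheapest is 8 - 5 - 3 - 7 at 12.

12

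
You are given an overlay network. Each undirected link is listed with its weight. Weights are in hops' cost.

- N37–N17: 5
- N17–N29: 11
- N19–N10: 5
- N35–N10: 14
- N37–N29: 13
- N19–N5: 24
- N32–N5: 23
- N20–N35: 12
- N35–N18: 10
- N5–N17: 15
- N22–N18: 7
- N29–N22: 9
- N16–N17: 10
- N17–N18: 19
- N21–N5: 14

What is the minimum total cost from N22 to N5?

Enumerating some paths:
N22–N29–N37–N17–N5: 9+13+5+15 = 42
N22–N29–N17–N5: 9+11+15 = 35
N22–N18–N35–N10–N19–N5: 7+10+14+5+24 = 60
N22–N18–N17–N5: 7+19+15 = 41
The minimum is 35 hops' cost via N22–N29–N17–N5.

35 hops' cost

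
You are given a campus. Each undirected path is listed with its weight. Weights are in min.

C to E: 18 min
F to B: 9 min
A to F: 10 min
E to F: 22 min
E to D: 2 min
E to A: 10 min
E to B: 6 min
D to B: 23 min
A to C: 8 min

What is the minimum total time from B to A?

Enumerating some paths:
B - E - C - A: 6+18+8 = 32
B - F - A: 9+10 = 19
B - E - A: 6+10 = 16
Cheapest is B - E - A at 16 min.

16 min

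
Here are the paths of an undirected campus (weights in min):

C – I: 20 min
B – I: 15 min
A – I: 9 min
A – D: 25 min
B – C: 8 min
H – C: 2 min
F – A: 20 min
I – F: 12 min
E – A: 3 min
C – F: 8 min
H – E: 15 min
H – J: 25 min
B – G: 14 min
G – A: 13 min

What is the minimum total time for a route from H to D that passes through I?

56 min

Shortest H→I: H → C → I = 22
Best I to D: I → A → D costing 34
Total via I: 22 + 34 = 56 min.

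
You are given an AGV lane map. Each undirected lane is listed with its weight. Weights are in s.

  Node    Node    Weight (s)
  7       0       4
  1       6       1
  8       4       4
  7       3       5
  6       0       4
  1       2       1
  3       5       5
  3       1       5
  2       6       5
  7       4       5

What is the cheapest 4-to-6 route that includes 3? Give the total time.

Best 4 to 3: 4 → 7 → 3 costing 10
Shortest 3→6: 3 → 1 → 6 = 6
Total via 3: 10 + 6 = 16 s.

16 s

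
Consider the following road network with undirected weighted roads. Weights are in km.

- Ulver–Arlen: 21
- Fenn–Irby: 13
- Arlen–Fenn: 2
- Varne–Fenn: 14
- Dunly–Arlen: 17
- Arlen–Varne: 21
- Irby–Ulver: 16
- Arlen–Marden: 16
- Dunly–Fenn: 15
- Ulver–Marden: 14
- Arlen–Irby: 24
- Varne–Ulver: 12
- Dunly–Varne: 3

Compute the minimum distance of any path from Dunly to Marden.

Compare a few routes:
Dunly → Varne → Ulver → Marden: 3+12+14 = 29
Dunly → Arlen → Marden: 17+16 = 33
Dunly → Fenn → Arlen → Marden: 15+2+16 = 33
The minimum is 29 km via Dunly → Varne → Ulver → Marden.

29 km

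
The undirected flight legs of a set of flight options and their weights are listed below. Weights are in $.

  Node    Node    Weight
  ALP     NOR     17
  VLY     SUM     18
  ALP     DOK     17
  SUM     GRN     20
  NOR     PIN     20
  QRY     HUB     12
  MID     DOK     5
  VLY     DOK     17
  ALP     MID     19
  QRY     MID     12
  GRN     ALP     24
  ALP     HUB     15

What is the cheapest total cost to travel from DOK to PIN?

Shortest distances from DOK:
DOK: 0
MID: 5  (via DOK)
ALP: 17  (via DOK)
QRY: 17  (via MID)
VLY: 17  (via DOK)
HUB: 29  (via QRY)
NOR: 34  (via ALP)
SUM: 35  (via VLY)
GRN: 41  (via ALP)
PIN: 54  (via NOR)
Shortest route: DOK–ALP–NOR–PIN = $54.

$54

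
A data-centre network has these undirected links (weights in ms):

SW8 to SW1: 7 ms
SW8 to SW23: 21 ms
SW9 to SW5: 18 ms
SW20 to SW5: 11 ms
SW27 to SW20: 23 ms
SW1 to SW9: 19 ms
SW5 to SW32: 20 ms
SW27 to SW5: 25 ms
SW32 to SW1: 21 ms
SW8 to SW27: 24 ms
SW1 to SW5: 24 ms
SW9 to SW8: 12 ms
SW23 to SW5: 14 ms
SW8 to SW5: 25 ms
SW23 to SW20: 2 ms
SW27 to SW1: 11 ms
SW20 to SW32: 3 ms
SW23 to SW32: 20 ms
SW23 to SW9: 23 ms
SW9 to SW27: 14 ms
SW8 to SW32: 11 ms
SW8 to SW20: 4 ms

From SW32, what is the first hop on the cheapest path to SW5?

Enumerating some paths:
SW32 - SW20 - SW23 - SW5: 3+2+14 = 19
SW32 - SW5: 20 = 20
SW32 - SW8 - SW20 - SW5: 11+4+11 = 26
SW32 - SW20 - SW5: 3+11 = 14
The minimum is 14 ms via SW32 - SW20 - SW5.
So from SW32 the first move is to SW20.

SW20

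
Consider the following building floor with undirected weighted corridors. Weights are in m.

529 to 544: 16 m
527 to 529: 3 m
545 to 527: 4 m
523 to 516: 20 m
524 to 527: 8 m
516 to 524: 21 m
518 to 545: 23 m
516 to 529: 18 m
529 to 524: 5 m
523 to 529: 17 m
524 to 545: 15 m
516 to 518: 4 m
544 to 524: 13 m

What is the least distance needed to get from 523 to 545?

Candidate routes:
523 - 529 - 527 - 524 - 545: 17+3+8+15 = 43
523 - 529 - 524 - 527 - 545: 17+5+8+4 = 34
523 - 529 - 524 - 545: 17+5+15 = 37
523 - 529 - 527 - 545: 17+3+4 = 24
The minimum is 24 m via 523 - 529 - 527 - 545.

24 m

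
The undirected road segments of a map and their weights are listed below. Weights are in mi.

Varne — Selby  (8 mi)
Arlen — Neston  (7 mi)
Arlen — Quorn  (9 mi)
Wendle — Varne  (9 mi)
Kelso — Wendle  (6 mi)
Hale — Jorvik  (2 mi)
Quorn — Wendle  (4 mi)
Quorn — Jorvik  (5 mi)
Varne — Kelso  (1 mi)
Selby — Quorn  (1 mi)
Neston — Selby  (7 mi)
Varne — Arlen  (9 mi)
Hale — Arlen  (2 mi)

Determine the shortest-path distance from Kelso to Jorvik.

Compare a few routes:
Kelso–Wendle–Quorn–Jorvik: 6+4+5 = 15
Kelso–Varne–Selby–Quorn–Jorvik: 1+8+1+5 = 15
Kelso–Varne–Arlen–Hale–Jorvik: 1+9+2+2 = 14
The minimum is 14 mi via Kelso–Varne–Arlen–Hale–Jorvik.

14 mi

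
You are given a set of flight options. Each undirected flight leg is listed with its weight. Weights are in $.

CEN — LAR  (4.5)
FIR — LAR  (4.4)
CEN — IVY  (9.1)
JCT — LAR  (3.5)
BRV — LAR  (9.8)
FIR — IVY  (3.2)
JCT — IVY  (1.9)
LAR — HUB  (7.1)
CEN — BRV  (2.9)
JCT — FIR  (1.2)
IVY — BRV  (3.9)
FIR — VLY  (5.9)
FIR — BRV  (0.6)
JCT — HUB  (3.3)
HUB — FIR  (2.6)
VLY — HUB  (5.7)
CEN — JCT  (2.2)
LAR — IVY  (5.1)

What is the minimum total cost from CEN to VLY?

$9.3

Shortest distances from CEN:
CEN: 0
JCT: 2.2  (via CEN)
BRV: 2.9  (via CEN)
FIR: 3.4  (via JCT)
IVY: 4.1  (via JCT)
LAR: 4.5  (via CEN)
HUB: 5.5  (via JCT)
VLY: 9.3  (via FIR)
Shortest route: CEN–JCT–FIR–VLY = $9.3.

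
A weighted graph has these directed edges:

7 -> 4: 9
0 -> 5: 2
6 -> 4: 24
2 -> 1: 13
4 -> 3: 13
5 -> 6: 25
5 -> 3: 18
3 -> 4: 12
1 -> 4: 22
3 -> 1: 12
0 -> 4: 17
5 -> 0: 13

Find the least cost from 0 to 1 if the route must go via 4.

42

Best 0 to 4: 0–4 costing 17
Shortest 4→1: 4–3–1 = 25
Total via 4: 17 + 25 = 42.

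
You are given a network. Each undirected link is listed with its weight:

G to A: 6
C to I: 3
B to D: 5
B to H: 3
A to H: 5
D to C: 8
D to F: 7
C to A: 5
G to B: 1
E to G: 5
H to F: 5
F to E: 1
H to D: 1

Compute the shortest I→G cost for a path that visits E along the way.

Shortest I→E: I → C → D → H → F → E = 18
Shortest E→G: E → G = 5
Total via E: 18 + 5 = 23.

23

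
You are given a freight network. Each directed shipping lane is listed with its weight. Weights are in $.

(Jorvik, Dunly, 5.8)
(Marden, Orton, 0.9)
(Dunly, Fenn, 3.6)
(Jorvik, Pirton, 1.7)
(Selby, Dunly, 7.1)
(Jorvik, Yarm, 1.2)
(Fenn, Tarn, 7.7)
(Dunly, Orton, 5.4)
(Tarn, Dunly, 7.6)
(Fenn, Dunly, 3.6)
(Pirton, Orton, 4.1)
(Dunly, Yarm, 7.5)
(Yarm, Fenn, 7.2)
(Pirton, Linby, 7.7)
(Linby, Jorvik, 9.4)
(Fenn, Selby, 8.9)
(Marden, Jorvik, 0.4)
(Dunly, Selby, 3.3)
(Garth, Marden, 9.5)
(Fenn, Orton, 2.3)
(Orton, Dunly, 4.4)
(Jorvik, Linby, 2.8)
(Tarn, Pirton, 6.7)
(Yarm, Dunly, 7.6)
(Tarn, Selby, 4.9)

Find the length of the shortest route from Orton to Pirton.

$22.4

Compare a few routes:
Orton → Dunly → Fenn → Tarn → Pirton: 4.4+3.6+7.7+6.7 = 22.4
Orton → Dunly → Yarm → Fenn → Tarn → Pirton: 4.4+7.5+7.2+7.7+6.7 = 33.5
Cheapest is Orton → Dunly → Fenn → Tarn → Pirton at $22.4.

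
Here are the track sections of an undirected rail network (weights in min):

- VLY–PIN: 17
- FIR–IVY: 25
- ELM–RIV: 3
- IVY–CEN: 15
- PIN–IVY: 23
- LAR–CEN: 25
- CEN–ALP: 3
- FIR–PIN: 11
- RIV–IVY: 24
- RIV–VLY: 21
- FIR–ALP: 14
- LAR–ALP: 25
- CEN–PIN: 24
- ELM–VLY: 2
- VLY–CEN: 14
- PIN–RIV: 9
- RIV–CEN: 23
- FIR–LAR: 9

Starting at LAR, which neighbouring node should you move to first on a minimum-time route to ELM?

FIR

Candidate routes:
LAR–FIR–PIN–RIV–ELM: 9+11+9+3 = 32
LAR–FIR–ALP–CEN–VLY–ELM: 9+14+3+14+2 = 42
LAR–CEN–VLY–ELM: 25+14+2 = 41
LAR–FIR–PIN–VLY–ELM: 9+11+17+2 = 39
Cheapest is LAR–FIR–PIN–RIV–ELM at 32 min.
So from LAR the first move is to FIR.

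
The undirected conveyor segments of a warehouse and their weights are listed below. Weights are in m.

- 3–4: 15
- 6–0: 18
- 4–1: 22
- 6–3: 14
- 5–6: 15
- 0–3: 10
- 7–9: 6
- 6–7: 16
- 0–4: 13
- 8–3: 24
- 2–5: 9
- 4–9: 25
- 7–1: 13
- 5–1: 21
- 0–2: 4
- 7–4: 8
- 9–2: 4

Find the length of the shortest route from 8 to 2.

38 m

Compare a few routes:
8 → 3 → 4 → 7 → 9 → 2: 24+15+8+6+4 = 57
8 → 3 → 0 → 2: 24+10+4 = 38
8 → 3 → 4 → 0 → 2: 24+15+13+4 = 56
Cheapest is 8 → 3 → 0 → 2 at 38 m.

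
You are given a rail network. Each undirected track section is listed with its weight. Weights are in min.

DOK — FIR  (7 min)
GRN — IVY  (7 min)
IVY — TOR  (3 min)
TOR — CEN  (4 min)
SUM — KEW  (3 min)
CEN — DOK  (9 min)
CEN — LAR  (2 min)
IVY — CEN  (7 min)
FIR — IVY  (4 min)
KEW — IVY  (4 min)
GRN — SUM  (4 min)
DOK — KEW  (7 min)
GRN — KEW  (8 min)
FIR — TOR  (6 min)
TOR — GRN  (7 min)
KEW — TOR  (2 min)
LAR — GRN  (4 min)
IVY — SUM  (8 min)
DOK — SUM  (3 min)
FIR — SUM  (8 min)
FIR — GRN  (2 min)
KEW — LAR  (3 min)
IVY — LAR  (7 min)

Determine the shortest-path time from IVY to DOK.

Running Dijkstra from IVY:
IVY: 0
TOR: 3  (via IVY)
KEW: 4  (via IVY)
FIR: 4  (via IVY)
GRN: 6  (via FIR)
CEN: 7  (via IVY)
SUM: 7  (via KEW)
LAR: 7  (via IVY)
DOK: 10  (via SUM)
Shortest route: IVY → KEW → SUM → DOK = 10 min.

10 min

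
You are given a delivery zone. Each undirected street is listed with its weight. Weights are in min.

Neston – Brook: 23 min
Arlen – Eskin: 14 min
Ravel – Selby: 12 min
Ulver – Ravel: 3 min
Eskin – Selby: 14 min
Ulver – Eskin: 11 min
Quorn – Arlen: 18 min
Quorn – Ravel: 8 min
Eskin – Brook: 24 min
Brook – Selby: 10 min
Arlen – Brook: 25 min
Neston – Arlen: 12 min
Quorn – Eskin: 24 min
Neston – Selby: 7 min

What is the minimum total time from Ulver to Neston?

22 min

Running Dijkstra from Ulver:
Ulver: 0
Ravel: 3  (via Ulver)
Eskin: 11  (via Ulver)
Quorn: 11  (via Ravel)
Selby: 15  (via Ravel)
Neston: 22  (via Selby)
Shortest route: Ulver → Ravel → Selby → Neston = 22 min.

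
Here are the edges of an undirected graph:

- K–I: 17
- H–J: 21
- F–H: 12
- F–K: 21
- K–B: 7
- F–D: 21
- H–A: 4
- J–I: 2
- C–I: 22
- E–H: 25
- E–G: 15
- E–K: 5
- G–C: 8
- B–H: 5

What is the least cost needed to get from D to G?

62

Settle nodes by increasing distance from D:
D: 0
F: 21  (via D)
H: 33  (via F)
A: 37  (via H)
B: 38  (via H)
K: 42  (via F)
E: 47  (via K)
J: 54  (via H)
I: 56  (via J)
G: 62  (via E)
Shortest route: D → F → K → E → G = 62.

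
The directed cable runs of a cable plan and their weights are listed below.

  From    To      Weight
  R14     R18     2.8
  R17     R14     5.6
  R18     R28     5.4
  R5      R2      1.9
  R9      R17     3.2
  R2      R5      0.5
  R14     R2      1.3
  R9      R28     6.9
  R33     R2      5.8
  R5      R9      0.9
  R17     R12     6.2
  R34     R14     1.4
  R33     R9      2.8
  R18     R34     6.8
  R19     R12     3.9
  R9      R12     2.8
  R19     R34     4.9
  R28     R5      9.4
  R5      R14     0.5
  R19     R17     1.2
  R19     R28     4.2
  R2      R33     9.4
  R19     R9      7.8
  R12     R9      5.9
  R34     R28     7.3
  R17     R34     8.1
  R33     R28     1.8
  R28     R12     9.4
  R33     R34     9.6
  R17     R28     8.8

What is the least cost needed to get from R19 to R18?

9.1

Compare a few routes:
R19–R17–R14–R18: 1.2+5.6+2.8 = 9.6
R19–R34–R14–R18: 4.9+1.4+2.8 = 9.1
R19–R17–R34–R14–R18: 1.2+8.1+1.4+2.8 = 13.5
The minimum is 9.1 via R19–R34–R14–R18.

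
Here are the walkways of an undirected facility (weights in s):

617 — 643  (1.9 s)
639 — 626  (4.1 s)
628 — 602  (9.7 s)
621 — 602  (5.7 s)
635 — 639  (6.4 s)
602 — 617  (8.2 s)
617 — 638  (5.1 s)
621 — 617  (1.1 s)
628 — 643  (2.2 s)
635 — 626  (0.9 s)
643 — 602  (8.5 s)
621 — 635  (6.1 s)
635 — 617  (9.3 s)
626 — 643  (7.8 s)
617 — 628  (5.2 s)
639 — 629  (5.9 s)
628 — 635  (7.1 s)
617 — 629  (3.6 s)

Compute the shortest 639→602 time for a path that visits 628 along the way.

21.8 s

Shortest 639→628: 639 → 626 → 635 → 628 = 12.1
Shortest 628→602: 628 → 602 = 9.7
Total via 628: 12.1 + 9.7 = 21.8 s.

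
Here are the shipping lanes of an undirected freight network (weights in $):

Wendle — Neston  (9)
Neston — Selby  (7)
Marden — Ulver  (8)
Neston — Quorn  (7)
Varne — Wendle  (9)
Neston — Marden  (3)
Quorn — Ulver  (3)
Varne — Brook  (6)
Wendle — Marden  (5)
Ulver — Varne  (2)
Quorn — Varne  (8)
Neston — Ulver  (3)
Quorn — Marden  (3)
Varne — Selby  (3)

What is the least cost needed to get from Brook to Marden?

Candidate routes:
Brook - Varne - Ulver - Neston - Marden: 6+2+3+3 = 14
Brook - Varne - Ulver - Marden: 6+2+8 = 16
Cheapest is Brook - Varne - Ulver - Neston - Marden at $14.

$14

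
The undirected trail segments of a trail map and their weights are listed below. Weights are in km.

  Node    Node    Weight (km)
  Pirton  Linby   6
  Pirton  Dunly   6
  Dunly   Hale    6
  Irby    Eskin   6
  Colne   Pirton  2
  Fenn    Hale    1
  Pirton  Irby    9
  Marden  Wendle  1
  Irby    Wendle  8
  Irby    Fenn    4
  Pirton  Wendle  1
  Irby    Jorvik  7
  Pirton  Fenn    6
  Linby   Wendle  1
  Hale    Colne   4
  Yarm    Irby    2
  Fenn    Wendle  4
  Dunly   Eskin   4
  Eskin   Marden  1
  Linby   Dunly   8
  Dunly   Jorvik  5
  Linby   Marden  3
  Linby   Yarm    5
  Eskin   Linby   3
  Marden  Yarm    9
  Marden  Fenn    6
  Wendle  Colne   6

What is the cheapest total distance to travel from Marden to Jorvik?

10 km

Settle nodes by increasing distance from Marden:
Marden: 0
Wendle: 1  (via Marden)
Eskin: 1  (via Marden)
Pirton: 2  (via Wendle)
Linby: 2  (via Wendle)
Colne: 4  (via Pirton)
Dunly: 5  (via Eskin)
Fenn: 5  (via Wendle)
Hale: 6  (via Fenn)
Irby: 7  (via Eskin)
Yarm: 7  (via Linby)
Jorvik: 10  (via Dunly)
Shortest route: Marden–Eskin–Dunly–Jorvik = 10 km.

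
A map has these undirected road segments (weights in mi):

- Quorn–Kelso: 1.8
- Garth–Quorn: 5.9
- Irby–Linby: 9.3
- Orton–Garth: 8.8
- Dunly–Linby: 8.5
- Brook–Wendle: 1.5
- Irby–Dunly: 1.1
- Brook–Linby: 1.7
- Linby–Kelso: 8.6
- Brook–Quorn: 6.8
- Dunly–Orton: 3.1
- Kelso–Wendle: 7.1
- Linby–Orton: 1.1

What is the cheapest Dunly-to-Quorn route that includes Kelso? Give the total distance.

14.6 mi

Shortest Dunly→Kelso: Dunly → Orton → Linby → Kelso = 12.8
Shortest Kelso→Quorn: Kelso → Quorn = 1.8
Total via Kelso: 12.8 + 1.8 = 14.6 mi.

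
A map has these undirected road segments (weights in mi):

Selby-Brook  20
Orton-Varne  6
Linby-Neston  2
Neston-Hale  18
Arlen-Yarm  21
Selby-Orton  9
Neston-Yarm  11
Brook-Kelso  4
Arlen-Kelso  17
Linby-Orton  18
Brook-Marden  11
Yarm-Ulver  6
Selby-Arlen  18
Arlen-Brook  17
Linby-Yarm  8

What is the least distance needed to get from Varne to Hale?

44 mi

Candidate routes:
Varne - Orton - Linby - Yarm - Neston - Hale: 6+18+8+11+18 = 61
Varne - Orton - Linby - Neston - Hale: 6+18+2+18 = 44
The minimum is 44 mi via Varne - Orton - Linby - Neston - Hale.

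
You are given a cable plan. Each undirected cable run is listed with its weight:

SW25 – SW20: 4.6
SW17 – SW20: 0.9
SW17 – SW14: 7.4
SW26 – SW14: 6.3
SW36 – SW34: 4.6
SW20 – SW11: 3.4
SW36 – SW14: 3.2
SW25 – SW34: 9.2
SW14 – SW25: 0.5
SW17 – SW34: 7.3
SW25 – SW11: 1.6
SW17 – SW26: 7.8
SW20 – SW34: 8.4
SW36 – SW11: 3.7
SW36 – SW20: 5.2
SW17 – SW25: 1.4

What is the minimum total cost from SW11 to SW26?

Running Dijkstra from SW11:
SW11: 0
SW25: 1.6  (via SW11)
SW14: 2.1  (via SW25)
SW17: 3  (via SW25)
SW20: 3.4  (via SW11)
SW36: 3.7  (via SW11)
SW34: 8.3  (via SW36)
SW26: 8.4  (via SW14)
Shortest route: SW11 → SW25 → SW14 → SW26 = 8.4.

8.4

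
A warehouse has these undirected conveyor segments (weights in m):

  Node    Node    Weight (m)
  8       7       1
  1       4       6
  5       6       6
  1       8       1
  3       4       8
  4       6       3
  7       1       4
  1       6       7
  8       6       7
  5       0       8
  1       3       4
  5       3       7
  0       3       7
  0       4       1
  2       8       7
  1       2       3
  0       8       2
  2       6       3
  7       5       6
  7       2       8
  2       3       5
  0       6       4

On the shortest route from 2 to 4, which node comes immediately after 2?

6

Candidate routes:
2–1–8–0–4: 3+1+2+1 = 7
2–6–4: 3+3 = 6
The minimum is 6 m via 2–6–4.
So from 2 the first move is to 6.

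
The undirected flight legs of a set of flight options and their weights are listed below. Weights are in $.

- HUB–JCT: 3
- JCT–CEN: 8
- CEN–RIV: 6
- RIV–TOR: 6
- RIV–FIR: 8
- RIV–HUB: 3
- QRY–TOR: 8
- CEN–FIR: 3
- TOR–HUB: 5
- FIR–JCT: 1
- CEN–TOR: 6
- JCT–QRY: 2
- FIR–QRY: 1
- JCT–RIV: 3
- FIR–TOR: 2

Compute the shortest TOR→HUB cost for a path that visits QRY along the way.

$8

Best TOR to QRY: TOR–FIR–QRY costing 3
Best QRY to HUB: QRY–JCT–HUB costing 5
Total via QRY: 3 + 5 = $8.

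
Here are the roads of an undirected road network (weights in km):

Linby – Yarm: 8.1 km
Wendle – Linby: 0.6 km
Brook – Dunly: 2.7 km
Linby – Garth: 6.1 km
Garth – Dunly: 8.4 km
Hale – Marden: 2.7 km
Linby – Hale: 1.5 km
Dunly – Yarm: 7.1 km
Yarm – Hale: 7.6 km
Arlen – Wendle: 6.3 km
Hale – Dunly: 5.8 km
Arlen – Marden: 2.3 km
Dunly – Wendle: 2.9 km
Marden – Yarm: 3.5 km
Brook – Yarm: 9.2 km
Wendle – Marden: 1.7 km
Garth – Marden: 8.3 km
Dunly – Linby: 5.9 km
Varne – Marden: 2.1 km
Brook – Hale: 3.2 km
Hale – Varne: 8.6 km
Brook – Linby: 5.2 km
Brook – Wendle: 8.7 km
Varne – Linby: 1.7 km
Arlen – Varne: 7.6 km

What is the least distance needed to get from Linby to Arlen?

Shortest distances from Linby:
Linby: 0
Wendle: 0.6  (via Linby)
Hale: 1.5  (via Linby)
Varne: 1.7  (via Linby)
Marden: 2.3  (via Wendle)
Dunly: 3.5  (via Wendle)
Arlen: 4.6  (via Marden)
Shortest route: Linby → Wendle → Marden → Arlen = 4.6 km.

4.6 km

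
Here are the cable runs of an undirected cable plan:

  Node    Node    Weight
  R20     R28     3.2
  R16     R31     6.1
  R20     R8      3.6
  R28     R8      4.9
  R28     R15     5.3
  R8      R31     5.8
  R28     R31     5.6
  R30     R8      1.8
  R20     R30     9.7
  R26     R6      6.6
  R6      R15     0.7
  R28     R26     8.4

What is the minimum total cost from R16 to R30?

13.7

Candidate routes:
R16 - R31 - R28 - R20 - R8 - R30: 6.1+5.6+3.2+3.6+1.8 = 20.3
R16 - R31 - R28 - R8 - R30: 6.1+5.6+4.9+1.8 = 18.4
R16 - R31 - R8 - R30: 6.1+5.8+1.8 = 13.7
Cheapest is R16 - R31 - R8 - R30 at 13.7.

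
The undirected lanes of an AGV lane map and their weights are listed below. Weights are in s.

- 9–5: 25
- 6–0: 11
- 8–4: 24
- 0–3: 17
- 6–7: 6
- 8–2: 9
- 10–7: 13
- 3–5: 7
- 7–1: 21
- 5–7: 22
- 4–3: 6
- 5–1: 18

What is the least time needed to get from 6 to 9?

53 s

Candidate routes:
6–7–5–9: 6+22+25 = 53
6–0–3–5–9: 11+17+7+25 = 60
The minimum is 53 s via 6–7–5–9.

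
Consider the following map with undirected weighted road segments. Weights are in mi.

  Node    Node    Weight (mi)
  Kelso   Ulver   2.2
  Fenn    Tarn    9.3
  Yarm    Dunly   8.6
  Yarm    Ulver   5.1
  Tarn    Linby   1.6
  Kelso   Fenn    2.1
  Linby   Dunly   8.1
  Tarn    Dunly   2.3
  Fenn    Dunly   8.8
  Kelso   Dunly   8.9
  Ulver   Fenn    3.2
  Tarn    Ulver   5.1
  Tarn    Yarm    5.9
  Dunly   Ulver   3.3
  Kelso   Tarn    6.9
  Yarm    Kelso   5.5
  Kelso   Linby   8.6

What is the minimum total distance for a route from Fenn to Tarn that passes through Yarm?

Best Fenn to Yarm: Fenn–Kelso–Yarm costing 7.6
Shortest Yarm→Tarn: Yarm–Tarn = 5.9
Total via Yarm: 7.6 + 5.9 = 13.5 mi.

13.5 mi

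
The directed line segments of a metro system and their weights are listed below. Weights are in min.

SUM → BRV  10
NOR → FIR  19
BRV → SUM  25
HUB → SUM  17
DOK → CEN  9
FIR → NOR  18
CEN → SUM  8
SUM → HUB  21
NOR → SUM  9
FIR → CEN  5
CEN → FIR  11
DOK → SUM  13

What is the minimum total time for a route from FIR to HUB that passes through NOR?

Shortest FIR→NOR: FIR–NOR = 18
Best NOR to HUB: NOR–SUM–HUB costing 30
Total via NOR: 18 + 30 = 48 min.

48 min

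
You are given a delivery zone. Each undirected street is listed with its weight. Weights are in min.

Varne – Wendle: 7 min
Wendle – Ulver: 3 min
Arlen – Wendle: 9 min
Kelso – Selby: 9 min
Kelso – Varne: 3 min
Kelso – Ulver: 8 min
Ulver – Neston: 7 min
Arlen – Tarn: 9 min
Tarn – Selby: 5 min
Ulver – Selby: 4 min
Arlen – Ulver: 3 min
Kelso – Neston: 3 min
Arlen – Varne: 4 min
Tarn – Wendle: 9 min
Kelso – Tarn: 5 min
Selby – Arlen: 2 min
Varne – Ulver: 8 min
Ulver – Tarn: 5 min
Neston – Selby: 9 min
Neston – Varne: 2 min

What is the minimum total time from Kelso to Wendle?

Candidate routes:
Kelso → Varne → Wendle: 3+7 = 10
Kelso → Neston → Varne → Wendle: 3+2+7 = 12
Kelso → Neston → Ulver → Wendle: 3+7+3 = 13
Kelso → Ulver → Wendle: 8+3 = 11
The minimum is 10 min via Kelso → Varne → Wendle.

10 min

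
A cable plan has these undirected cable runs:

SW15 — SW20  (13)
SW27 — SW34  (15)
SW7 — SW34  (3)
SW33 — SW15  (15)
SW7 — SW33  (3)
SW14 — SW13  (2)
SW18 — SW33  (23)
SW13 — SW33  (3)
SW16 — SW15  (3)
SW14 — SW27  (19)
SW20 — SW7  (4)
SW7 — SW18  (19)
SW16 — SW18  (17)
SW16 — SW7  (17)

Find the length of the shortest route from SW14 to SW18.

27

Compare a few routes:
SW14 - SW13 - SW33 - SW7 - SW18: 2+3+3+19 = 27
SW14 - SW13 - SW33 - SW18: 2+3+23 = 28
Cheapest is SW14 - SW13 - SW33 - SW7 - SW18 at 27.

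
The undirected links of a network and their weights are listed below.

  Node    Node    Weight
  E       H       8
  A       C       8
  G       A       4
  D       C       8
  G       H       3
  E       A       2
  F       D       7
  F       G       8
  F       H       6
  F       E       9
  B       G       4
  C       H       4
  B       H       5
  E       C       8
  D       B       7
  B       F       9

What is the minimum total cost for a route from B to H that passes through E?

Shortest B→E: B → G → A → E = 10
Best E to H: E → H costing 8
Total via E: 10 + 8 = 18.

18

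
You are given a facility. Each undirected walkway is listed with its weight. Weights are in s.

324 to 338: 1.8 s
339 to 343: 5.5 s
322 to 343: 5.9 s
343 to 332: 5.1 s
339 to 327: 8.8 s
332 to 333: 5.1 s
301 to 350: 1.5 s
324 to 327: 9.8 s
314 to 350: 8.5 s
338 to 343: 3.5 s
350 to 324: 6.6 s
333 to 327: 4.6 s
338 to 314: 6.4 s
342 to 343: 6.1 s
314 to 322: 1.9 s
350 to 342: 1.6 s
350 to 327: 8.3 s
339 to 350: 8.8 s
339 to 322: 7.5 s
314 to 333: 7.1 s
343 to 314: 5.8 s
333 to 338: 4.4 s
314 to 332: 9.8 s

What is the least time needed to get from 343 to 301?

Running Dijkstra from 343:
343: 0
338: 3.5  (via 343)
332: 5.1  (via 343)
324: 5.3  (via 338)
339: 5.5  (via 343)
314: 5.8  (via 343)
322: 5.9  (via 343)
342: 6.1  (via 343)
350: 7.7  (via 342)
333: 7.9  (via 338)
301: 9.2  (via 350)
Shortest route: 343 → 342 → 350 → 301 = 9.2 s.

9.2 s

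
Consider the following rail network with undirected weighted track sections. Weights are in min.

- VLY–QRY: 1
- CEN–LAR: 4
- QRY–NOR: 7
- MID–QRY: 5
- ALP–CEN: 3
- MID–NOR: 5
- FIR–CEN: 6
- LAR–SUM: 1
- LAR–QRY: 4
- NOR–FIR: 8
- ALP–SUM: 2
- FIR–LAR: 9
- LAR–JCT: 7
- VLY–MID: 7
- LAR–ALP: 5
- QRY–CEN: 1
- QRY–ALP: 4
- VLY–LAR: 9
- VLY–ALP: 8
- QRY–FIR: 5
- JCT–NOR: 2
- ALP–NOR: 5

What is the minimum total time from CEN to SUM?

5 min

Candidate routes:
CEN - ALP - SUM: 3+2 = 5
CEN - QRY - ALP - SUM: 1+4+2 = 7
CEN - QRY - LAR - SUM: 1+4+1 = 6
CEN - ALP - LAR - SUM: 3+5+1 = 9
Cheapest is CEN - ALP - SUM at 5 min.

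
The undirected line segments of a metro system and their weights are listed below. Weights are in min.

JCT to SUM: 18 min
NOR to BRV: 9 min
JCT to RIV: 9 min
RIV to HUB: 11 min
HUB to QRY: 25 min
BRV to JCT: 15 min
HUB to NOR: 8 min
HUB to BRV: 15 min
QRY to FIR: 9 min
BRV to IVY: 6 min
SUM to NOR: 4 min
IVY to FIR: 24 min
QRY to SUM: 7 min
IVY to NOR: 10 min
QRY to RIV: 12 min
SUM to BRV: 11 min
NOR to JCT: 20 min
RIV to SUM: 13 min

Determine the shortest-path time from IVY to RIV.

Compare a few routes:
IVY → BRV → SUM → RIV: 6+11+13 = 30
IVY → NOR → HUB → RIV: 10+8+11 = 29
IVY → BRV → JCT → RIV: 6+15+9 = 30
IVY → NOR → SUM → RIV: 10+4+13 = 27
Cheapest is IVY → NOR → SUM → RIV at 27 min.

27 min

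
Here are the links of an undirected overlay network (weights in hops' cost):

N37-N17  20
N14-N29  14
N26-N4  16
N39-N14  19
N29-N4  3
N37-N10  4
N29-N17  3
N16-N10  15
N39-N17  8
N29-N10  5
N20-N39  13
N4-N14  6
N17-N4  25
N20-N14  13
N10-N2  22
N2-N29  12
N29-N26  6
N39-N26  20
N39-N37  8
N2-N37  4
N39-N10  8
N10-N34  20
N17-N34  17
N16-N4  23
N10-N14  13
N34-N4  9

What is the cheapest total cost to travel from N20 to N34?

28 hops' cost

Compare a few routes:
N20–N39–N17–N29–N4–N34: 13+8+3+3+9 = 36
N20–N14–N4–N34: 13+6+9 = 28
N20–N39–N17–N34: 13+8+17 = 38
N20–N39–N10–N29–N4–N34: 13+8+5+3+9 = 38
The minimum is 28 hops' cost via N20–N14–N4–N34.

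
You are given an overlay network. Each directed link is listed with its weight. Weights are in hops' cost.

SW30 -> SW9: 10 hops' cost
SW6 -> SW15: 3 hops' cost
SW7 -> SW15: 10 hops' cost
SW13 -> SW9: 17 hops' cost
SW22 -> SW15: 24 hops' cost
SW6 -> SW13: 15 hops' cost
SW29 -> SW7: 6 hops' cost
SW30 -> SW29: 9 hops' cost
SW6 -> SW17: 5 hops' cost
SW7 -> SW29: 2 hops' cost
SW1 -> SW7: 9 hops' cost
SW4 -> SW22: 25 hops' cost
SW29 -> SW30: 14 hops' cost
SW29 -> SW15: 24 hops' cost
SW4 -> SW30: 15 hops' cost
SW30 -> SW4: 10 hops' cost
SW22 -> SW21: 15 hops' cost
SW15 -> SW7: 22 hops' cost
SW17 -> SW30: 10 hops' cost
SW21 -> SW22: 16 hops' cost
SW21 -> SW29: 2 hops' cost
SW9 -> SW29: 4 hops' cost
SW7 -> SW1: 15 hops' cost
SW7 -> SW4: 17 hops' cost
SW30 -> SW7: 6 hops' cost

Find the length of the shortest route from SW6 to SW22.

50 hops' cost

Shortest distances from SW6:
SW6: 0
SW15: 3  (via SW6)
SW17: 5  (via SW6)
SW13: 15  (via SW6)
SW30: 15  (via SW17)
SW7: 21  (via SW30)
SW29: 23  (via SW7)
SW4: 25  (via SW30)
SW9: 25  (via SW30)
SW1: 36  (via SW7)
SW22: 50  (via SW4)
Shortest route: SW6 → SW17 → SW30 → SW4 → SW22 = 50 hops' cost.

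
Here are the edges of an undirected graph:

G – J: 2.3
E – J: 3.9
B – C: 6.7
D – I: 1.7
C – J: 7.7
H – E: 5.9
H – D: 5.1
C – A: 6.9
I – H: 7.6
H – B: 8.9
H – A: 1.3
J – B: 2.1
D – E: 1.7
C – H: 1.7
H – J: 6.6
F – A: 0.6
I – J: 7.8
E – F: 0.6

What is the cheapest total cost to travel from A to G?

Running Dijkstra from A:
A: 0
F: 0.6  (via A)
E: 1.2  (via F)
H: 1.3  (via A)
D: 2.9  (via E)
C: 3  (via H)
I: 4.6  (via D)
J: 5.1  (via E)
B: 7.2  (via J)
G: 7.4  (via J)
Shortest route: A–F–E–J–G = 7.4.

7.4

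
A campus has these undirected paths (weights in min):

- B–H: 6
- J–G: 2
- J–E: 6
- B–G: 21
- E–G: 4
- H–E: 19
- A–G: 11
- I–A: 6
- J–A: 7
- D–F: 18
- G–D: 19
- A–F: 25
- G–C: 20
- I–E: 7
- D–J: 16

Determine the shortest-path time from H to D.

Running Dijkstra from H:
H: 0
B: 6  (via H)
E: 19  (via H)
G: 23  (via E)
J: 25  (via E)
I: 26  (via E)
A: 32  (via J)
D: 41  (via J)
Shortest route: H → E → J → D = 41 min.

41 min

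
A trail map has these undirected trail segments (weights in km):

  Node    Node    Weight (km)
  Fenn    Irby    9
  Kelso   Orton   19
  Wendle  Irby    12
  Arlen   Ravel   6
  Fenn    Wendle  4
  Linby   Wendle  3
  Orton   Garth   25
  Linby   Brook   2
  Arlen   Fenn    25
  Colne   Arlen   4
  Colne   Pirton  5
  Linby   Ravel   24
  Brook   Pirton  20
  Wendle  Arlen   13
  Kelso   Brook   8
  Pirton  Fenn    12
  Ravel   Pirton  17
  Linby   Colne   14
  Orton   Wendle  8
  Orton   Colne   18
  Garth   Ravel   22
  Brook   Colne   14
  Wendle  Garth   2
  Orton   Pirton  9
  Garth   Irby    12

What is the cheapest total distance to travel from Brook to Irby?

Compare a few routes:
Brook - Colne - Pirton - Fenn - Irby: 14+5+12+9 = 40
Brook - Linby - Wendle - Garth - Irby: 2+3+2+12 = 19
Brook - Linby - Wendle - Irby: 2+3+12 = 17
Brook - Linby - Wendle - Fenn - Irby: 2+3+4+9 = 18
The minimum is 17 km via Brook - Linby - Wendle - Irby.

17 km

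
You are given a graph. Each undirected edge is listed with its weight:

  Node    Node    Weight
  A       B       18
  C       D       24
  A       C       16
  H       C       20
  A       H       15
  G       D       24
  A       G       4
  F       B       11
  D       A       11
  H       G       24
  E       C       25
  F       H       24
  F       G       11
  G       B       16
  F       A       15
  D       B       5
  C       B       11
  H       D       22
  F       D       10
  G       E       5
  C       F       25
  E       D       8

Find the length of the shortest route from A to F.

15

Settle nodes by increasing distance from A:
A: 0
G: 4  (via A)
E: 9  (via G)
D: 11  (via A)
F: 15  (via A)
Shortest route: A–F = 15.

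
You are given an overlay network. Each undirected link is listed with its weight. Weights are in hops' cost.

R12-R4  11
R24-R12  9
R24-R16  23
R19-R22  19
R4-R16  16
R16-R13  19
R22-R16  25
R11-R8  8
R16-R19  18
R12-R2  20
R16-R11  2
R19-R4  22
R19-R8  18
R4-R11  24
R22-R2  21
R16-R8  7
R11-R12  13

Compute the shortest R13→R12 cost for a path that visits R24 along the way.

51 hops' cost

Best R13 to R24: R13 → R16 → R24 costing 42
Shortest R24→R12: R24 → R12 = 9
Total via R24: 42 + 9 = 51 hops' cost.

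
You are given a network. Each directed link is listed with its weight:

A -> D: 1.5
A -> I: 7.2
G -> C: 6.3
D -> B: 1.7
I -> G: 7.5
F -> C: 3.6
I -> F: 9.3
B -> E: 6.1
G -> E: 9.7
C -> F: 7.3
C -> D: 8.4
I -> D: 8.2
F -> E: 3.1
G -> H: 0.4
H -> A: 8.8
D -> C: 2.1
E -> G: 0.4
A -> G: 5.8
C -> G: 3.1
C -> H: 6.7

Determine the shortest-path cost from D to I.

21.6

Shortest distances from D:
D: 0
B: 1.7  (via D)
C: 2.1  (via D)
G: 5.2  (via C)
H: 5.6  (via G)
E: 7.8  (via B)
F: 9.4  (via C)
A: 14.4  (via H)
I: 21.6  (via A)
Shortest route: D → C → G → H → A → I = 21.6.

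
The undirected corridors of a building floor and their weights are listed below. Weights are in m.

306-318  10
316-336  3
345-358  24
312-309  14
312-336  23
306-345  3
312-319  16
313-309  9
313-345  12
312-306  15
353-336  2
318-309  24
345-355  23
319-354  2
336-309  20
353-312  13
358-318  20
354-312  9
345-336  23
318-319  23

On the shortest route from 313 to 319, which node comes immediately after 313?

Compare a few routes:
313 - 309 - 312 - 319: 9+14+16 = 39
313 - 309 - 312 - 354 - 319: 9+14+9+2 = 34
313 - 345 - 306 - 312 - 354 - 319: 12+3+15+9+2 = 41
Cheapest is 313 - 309 - 312 - 354 - 319 at 34 m.
So from 313 the first move is to 309.

309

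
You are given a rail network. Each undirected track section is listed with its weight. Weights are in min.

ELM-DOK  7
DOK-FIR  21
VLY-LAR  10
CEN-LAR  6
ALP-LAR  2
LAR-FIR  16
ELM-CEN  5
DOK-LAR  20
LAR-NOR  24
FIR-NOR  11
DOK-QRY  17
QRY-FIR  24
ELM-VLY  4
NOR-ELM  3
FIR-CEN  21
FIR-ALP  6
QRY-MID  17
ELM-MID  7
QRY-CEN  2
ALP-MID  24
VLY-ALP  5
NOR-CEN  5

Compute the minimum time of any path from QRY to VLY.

11 min

Running Dijkstra from QRY:
QRY: 0
CEN: 2  (via QRY)
NOR: 7  (via CEN)
ELM: 7  (via CEN)
LAR: 8  (via CEN)
ALP: 10  (via LAR)
VLY: 11  (via ELM)
Shortest route: QRY–CEN–ELM–VLY = 11 min.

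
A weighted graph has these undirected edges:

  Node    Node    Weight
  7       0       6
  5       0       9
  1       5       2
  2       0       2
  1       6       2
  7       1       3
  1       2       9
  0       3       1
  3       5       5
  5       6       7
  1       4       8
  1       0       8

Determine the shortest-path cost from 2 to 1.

Settle nodes by increasing distance from 2:
2: 0
0: 2  (via 2)
3: 3  (via 0)
5: 8  (via 3)
7: 8  (via 0)
1: 9  (via 2)
Shortest route: 2 → 1 = 9.

9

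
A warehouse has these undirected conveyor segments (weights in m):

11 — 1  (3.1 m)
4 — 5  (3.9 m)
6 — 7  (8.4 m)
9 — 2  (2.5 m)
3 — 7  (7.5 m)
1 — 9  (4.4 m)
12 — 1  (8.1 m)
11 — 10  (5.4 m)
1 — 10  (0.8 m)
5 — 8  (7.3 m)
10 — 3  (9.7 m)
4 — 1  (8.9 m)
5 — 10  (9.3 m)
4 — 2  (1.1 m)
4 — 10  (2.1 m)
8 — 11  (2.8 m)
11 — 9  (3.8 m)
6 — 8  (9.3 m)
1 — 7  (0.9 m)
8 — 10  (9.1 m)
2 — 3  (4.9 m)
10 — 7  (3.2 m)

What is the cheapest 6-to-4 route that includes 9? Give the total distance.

17.3 m

Best 6 to 9: 6 → 7 → 1 → 9 costing 13.7
Best 9 to 4: 9 → 2 → 4 costing 3.6
Total via 9: 13.7 + 3.6 = 17.3 m.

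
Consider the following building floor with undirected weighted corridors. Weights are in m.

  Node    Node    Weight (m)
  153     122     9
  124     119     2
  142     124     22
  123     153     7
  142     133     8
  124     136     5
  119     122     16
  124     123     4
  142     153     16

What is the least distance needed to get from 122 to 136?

Candidate routes:
122–153–123–124–136: 9+7+4+5 = 25
122–119–124–136: 16+2+5 = 23
122–153–142–124–136: 9+16+22+5 = 52
Cheapest is 122–119–124–136 at 23 m.

23 m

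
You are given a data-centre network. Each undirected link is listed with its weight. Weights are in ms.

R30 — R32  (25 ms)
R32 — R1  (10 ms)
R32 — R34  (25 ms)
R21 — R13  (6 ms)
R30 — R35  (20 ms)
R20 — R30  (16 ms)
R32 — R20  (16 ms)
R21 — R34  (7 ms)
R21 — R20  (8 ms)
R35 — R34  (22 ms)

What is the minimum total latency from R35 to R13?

Compare a few routes:
R35 - R34 - R21 - R13: 22+7+6 = 35
R35 - R30 - R20 - R21 - R13: 20+16+8+6 = 50
R35 - R34 - R32 - R20 - R21 - R13: 22+25+16+8+6 = 77
R35 - R30 - R32 - R20 - R21 - R13: 20+25+16+8+6 = 75
Cheapest is R35 - R34 - R21 - R13 at 35 ms.

35 ms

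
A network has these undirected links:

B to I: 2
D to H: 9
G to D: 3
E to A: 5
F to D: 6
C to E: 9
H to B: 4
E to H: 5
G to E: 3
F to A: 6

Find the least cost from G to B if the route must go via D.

16

Shortest G→D: G → D = 3
Best D to B: D → H → B costing 13
Total via D: 3 + 13 = 16.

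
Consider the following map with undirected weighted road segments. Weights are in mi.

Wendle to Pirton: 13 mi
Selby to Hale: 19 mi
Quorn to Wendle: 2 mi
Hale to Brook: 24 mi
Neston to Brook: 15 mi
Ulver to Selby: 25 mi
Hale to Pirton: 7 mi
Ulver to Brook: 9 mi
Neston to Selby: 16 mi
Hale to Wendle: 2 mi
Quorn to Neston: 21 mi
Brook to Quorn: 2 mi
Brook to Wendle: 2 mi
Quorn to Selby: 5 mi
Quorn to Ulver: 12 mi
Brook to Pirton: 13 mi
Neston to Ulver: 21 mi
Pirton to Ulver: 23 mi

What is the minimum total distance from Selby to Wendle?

Enumerating some paths:
Selby - Quorn - Wendle: 5+2 = 7
Selby - Quorn - Brook - Wendle: 5+2+2 = 9
Cheapest is Selby - Quorn - Wendle at 7 mi.

7 mi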